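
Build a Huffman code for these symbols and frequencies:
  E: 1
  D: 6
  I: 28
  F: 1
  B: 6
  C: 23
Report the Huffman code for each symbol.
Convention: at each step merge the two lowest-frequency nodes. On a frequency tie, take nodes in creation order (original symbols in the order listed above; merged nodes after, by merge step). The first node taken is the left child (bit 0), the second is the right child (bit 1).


Huffman tree construction:
Step 1: Merge E(1) + F(1) = 2
Step 2: Merge (E+F)(2) + D(6) = 8
Step 3: Merge B(6) + ((E+F)+D)(8) = 14
Step 4: Merge (B+((E+F)+D))(14) + C(23) = 37
Step 5: Merge I(28) + ((B+((E+F)+D))+C)(37) = 65
Read each symbol's code off the tree from the root (left child = 0, right child = 1).

Codes:
  E: 10100 (length 5)
  D: 1011 (length 4)
  I: 0 (length 1)
  F: 10101 (length 5)
  B: 100 (length 3)
  C: 11 (length 2)
Average code length: 126/65 = 1.9385 bits/symbol


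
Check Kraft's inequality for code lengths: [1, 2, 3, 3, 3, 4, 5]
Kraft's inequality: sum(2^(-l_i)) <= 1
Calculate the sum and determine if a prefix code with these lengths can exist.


Sum = 2^(-1) + 2^(-2) + 2^(-3) + 2^(-3) + 2^(-3) + 2^(-4) + 2^(-5)
    = 0.5 + 0.25 + 0.125 + 0.125 + 0.125 + 0.0625 + 0.03125
    = 39/32 = 1.21875
Since 1.21875 > 1, Kraft's inequality is NOT satisfied.
A prefix code with these lengths CANNOT exist.

Kraft sum = 1.21875. Not satisfied.


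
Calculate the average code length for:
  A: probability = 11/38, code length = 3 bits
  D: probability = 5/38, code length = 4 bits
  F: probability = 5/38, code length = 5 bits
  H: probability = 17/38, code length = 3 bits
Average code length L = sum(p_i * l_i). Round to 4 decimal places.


Weighted contributions p_i * l_i:
  A: (11/38) * 3 = 33/38
  D: (5/38) * 4 = 20/38
  F: (5/38) * 5 = 25/38
  H: (17/38) * 3 = 51/38
Sum = (33 + 20 + 25 + 51)/38 = 129/38

L = 129/38 = 3.3947 bits/symbol


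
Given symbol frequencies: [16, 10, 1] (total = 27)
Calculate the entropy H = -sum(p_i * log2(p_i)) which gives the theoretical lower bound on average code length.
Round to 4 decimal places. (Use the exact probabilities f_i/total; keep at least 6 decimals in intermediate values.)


Per-symbol terms -p_i * log2(p_i) with p_i = f_i/27:
  p = 16/27 = 0.592593: log2(p) = -0.754888, -p*log2(p) = 0.447341
  p = 10/27 = 0.370370: log2(p) = -1.432959, -p*log2(p) = 0.530726
  p = 1/27 = 0.037037: log2(p) = -4.754888, -p*log2(p) = 0.176107
H = 0.447341 + 0.530726 + 0.176107 = 1.154174

H = 1.1542 bits/symbol


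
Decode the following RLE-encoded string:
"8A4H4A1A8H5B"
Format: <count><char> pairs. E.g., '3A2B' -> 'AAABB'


Expanding each <count><char> pair:
  8A -> 'AAAAAAAA'
  4H -> 'HHHH'
  4A -> 'AAAA'
  1A -> 'A'
  8H -> 'HHHHHHHH'
  5B -> 'BBBBB'

Decoded = AAAAAAAAHHHHAAAAAHHHHHHHHBBBBB


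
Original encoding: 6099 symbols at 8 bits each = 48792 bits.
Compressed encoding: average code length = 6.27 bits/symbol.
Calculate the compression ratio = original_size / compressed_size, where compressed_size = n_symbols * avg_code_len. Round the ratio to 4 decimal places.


original_size = n_symbols * orig_bits = 6099 * 8 = 48792 bits
compressed_size = n_symbols * avg_code_len = 6099 * 6.27 = 38240.73 bits
ratio = original_size / compressed_size = 48792 / 38240.73 = 1.2759

Compression ratio = 1.2759


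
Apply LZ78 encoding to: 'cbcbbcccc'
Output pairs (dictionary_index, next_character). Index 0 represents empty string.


LZ78 encoding steps:
Dictionary: {0: ''}
Step 1: w='' (idx 0), next='c' -> output (0, 'c'), add 'c' as idx 1
Step 2: w='' (idx 0), next='b' -> output (0, 'b'), add 'b' as idx 2
Step 3: w='c' (idx 1), next='b' -> output (1, 'b'), add 'cb' as idx 3
Step 4: w='b' (idx 2), next='c' -> output (2, 'c'), add 'bc' as idx 4
Step 5: w='c' (idx 1), next='c' -> output (1, 'c'), add 'cc' as idx 5
Step 6: w='c' (idx 1), end of input -> output (1, '')


Encoded: [(0, 'c'), (0, 'b'), (1, 'b'), (2, 'c'), (1, 'c'), (1, '')]


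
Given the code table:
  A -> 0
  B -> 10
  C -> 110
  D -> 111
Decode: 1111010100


Decoding:
111 -> D
10 -> B
10 -> B
10 -> B
0 -> A


Result: DBBBA


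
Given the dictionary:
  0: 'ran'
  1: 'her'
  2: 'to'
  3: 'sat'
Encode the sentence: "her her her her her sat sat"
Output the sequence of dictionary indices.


Look up each word in the dictionary:
  'her' -> 1
  'her' -> 1
  'her' -> 1
  'her' -> 1
  'her' -> 1
  'sat' -> 3
  'sat' -> 3

Encoded: [1, 1, 1, 1, 1, 3, 3]


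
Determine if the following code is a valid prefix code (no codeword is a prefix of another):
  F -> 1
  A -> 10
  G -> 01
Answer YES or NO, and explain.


Checking each pair (does one codeword prefix another?):
  F='1' vs A='10': prefix -- VIOLATION

NO -- this is NOT a valid prefix code. F (1) is a prefix of A (10).


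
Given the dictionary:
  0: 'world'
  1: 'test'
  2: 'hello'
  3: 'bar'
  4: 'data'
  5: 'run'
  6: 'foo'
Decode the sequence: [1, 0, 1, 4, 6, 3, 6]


Look up each index in the dictionary:
  1 -> 'test'
  0 -> 'world'
  1 -> 'test'
  4 -> 'data'
  6 -> 'foo'
  3 -> 'bar'
  6 -> 'foo'

Decoded: "test world test data foo bar foo"


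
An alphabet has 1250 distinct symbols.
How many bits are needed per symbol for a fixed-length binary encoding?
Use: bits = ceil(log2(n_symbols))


log2(1250) = 10.2877
Bracket: 2^10 = 1024 < 1250 <= 2^11 = 2048
So ceil(log2(1250)) = 11

bits = ceil(log2(1250)) = ceil(10.2877) = 11 bits


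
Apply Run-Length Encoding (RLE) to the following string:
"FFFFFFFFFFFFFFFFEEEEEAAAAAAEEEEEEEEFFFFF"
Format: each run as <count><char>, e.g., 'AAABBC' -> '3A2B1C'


Scanning runs left to right:
  i=0: run of 'F' x 16 -> '16F'
  i=16: run of 'E' x 5 -> '5E'
  i=21: run of 'A' x 6 -> '6A'
  i=27: run of 'E' x 8 -> '8E'
  i=35: run of 'F' x 5 -> '5F'

RLE = 16F5E6A8E5F


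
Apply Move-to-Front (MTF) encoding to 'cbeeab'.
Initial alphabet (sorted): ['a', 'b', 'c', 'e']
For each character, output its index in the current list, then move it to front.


MTF encoding:
'c': index 2 in ['a', 'b', 'c', 'e'] -> ['c', 'a', 'b', 'e']
'b': index 2 in ['c', 'a', 'b', 'e'] -> ['b', 'c', 'a', 'e']
'e': index 3 in ['b', 'c', 'a', 'e'] -> ['e', 'b', 'c', 'a']
'e': index 0 in ['e', 'b', 'c', 'a'] -> ['e', 'b', 'c', 'a']
'a': index 3 in ['e', 'b', 'c', 'a'] -> ['a', 'e', 'b', 'c']
'b': index 2 in ['a', 'e', 'b', 'c'] -> ['b', 'a', 'e', 'c']


Output: [2, 2, 3, 0, 3, 2]


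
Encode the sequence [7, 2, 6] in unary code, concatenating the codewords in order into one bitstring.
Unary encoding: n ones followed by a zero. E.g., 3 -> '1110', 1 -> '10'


Encode each number as n ones followed by a terminating 0:
  7 -> 11111110 (8 bits)
  2 -> 110 (3 bits)
  6 -> 1111110 (7 bits)
Total length = 8 + 3 + 7 = 18 bits.

Unary([7, 2, 6]) = 111111101101111110 (18 bits)


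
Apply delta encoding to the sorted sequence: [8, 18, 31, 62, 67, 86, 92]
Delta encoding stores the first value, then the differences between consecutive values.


First value: 8
Deltas:
  18 - 8 = 10
  31 - 18 = 13
  62 - 31 = 31
  67 - 62 = 5
  86 - 67 = 19
  92 - 86 = 6


Delta encoded: [8, 10, 13, 31, 5, 19, 6]


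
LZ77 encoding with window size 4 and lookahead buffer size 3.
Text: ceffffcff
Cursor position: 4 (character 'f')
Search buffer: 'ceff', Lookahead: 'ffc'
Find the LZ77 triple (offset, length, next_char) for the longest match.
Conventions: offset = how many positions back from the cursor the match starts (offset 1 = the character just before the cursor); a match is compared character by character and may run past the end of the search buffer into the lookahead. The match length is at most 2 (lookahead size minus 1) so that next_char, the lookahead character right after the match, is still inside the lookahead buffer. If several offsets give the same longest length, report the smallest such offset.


Try each offset into the search buffer:
  offset=1 (pos 3, char 'f'): match length 2
  offset=2 (pos 2, char 'f'): match length 2
  offset=3 (pos 1, char 'e'): match length 0
  offset=4 (pos 0, char 'c'): match length 0
Longest match has length 2, found at offsets 1, 2; take the smallest, offset 1.
next_char = character at position 4 + 2 = 6 -> 'c'

Best match: offset=1, length=2 (matching 'ff' starting at position 3)
LZ77 triple: (1, 2, 'c')


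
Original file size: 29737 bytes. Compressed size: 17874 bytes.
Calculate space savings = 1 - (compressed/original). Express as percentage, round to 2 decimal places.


ratio = compressed/original = 17874/29737 = 0.601069
savings = 1 - ratio = 1 - 0.601069 = 0.398931
as a percentage: 0.398931 * 100 = 39.89%

Space savings = 1 - 17874/29737 = 39.89%


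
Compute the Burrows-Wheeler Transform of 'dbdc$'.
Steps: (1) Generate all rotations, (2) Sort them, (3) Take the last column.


Rotations (sorted):
  0: $dbdc -> last char: c
  1: bdc$d -> last char: d
  2: c$dbd -> last char: d
  3: dbdc$ -> last char: $
  4: dc$db -> last char: b


BWT = cdd$b


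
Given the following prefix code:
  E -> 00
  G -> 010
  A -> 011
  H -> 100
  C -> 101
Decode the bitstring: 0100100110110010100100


Decoding step by step:
Bits 010 -> G
Bits 010 -> G
Bits 011 -> A
Bits 011 -> A
Bits 00 -> E
Bits 101 -> C
Bits 00 -> E
Bits 100 -> H


Decoded message: GGAAECEH


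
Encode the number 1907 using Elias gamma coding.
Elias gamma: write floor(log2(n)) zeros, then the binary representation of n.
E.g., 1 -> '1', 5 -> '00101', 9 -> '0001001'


num_bits = floor(log2(1907)) + 1 = 11
leading_zeros = num_bits - 1 = 10
binary(1907) = 11101110011

Elias gamma(1907) = '0000000000' + '11101110011' = 000000000011101110011 (21 bits)


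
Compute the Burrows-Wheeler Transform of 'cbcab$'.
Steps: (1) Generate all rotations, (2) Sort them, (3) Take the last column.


Rotations (sorted):
  0: $cbcab -> last char: b
  1: ab$cbc -> last char: c
  2: b$cbca -> last char: a
  3: bcab$c -> last char: c
  4: cab$cb -> last char: b
  5: cbcab$ -> last char: $


BWT = bcacb$


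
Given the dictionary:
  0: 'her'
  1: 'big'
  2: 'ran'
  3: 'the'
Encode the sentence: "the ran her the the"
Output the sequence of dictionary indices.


Look up each word in the dictionary:
  'the' -> 3
  'ran' -> 2
  'her' -> 0
  'the' -> 3
  'the' -> 3

Encoded: [3, 2, 0, 3, 3]


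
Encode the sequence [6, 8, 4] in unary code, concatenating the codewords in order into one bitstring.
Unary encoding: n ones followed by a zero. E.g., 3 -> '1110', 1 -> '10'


Encode each number as n ones followed by a terminating 0:
  6 -> 1111110 (7 bits)
  8 -> 111111110 (9 bits)
  4 -> 11110 (5 bits)
Total length = 7 + 9 + 5 = 21 bits.

Unary([6, 8, 4]) = 111111011111111011110 (21 bits)


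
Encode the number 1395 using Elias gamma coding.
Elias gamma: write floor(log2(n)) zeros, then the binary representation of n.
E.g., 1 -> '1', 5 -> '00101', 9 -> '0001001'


num_bits = floor(log2(1395)) + 1 = 11
leading_zeros = num_bits - 1 = 10
binary(1395) = 10101110011

Elias gamma(1395) = '0000000000' + '10101110011' = 000000000010101110011 (21 bits)


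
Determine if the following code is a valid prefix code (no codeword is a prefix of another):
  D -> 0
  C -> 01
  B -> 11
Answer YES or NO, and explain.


Checking each pair (does one codeword prefix another?):
  D='0' vs C='01': prefix -- VIOLATION

NO -- this is NOT a valid prefix code. D (0) is a prefix of C (01).


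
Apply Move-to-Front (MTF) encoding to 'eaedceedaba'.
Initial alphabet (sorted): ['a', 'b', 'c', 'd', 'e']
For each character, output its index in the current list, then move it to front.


MTF encoding:
'e': index 4 in ['a', 'b', 'c', 'd', 'e'] -> ['e', 'a', 'b', 'c', 'd']
'a': index 1 in ['e', 'a', 'b', 'c', 'd'] -> ['a', 'e', 'b', 'c', 'd']
'e': index 1 in ['a', 'e', 'b', 'c', 'd'] -> ['e', 'a', 'b', 'c', 'd']
'd': index 4 in ['e', 'a', 'b', 'c', 'd'] -> ['d', 'e', 'a', 'b', 'c']
'c': index 4 in ['d', 'e', 'a', 'b', 'c'] -> ['c', 'd', 'e', 'a', 'b']
'e': index 2 in ['c', 'd', 'e', 'a', 'b'] -> ['e', 'c', 'd', 'a', 'b']
'e': index 0 in ['e', 'c', 'd', 'a', 'b'] -> ['e', 'c', 'd', 'a', 'b']
'd': index 2 in ['e', 'c', 'd', 'a', 'b'] -> ['d', 'e', 'c', 'a', 'b']
'a': index 3 in ['d', 'e', 'c', 'a', 'b'] -> ['a', 'd', 'e', 'c', 'b']
'b': index 4 in ['a', 'd', 'e', 'c', 'b'] -> ['b', 'a', 'd', 'e', 'c']
'a': index 1 in ['b', 'a', 'd', 'e', 'c'] -> ['a', 'b', 'd', 'e', 'c']


Output: [4, 1, 1, 4, 4, 2, 0, 2, 3, 4, 1]


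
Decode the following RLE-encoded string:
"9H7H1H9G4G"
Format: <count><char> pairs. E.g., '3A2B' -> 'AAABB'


Expanding each <count><char> pair:
  9H -> 'HHHHHHHHH'
  7H -> 'HHHHHHH'
  1H -> 'H'
  9G -> 'GGGGGGGGG'
  4G -> 'GGGG'

Decoded = HHHHHHHHHHHHHHHHHGGGGGGGGGGGGG


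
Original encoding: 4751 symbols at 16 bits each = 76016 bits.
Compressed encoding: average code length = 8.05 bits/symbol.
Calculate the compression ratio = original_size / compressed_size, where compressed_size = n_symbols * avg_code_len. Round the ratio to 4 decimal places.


original_size = n_symbols * orig_bits = 4751 * 16 = 76016 bits
compressed_size = n_symbols * avg_code_len = 4751 * 8.05 = 38245.55 bits
ratio = original_size / compressed_size = 76016 / 38245.55 = 1.9876

Compression ratio = 1.9876


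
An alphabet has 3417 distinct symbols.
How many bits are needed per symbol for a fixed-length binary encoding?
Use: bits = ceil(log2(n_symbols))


log2(3417) = 11.7385
Bracket: 2^11 = 2048 < 3417 <= 2^12 = 4096
So ceil(log2(3417)) = 12

bits = ceil(log2(3417)) = ceil(11.7385) = 12 bits


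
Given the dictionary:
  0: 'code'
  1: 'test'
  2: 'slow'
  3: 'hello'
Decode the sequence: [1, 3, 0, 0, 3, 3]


Look up each index in the dictionary:
  1 -> 'test'
  3 -> 'hello'
  0 -> 'code'
  0 -> 'code'
  3 -> 'hello'
  3 -> 'hello'

Decoded: "test hello code code hello hello"


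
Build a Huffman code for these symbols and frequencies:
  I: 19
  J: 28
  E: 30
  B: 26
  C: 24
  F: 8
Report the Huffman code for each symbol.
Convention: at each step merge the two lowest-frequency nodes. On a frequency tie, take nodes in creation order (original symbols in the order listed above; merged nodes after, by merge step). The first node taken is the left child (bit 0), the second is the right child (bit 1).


Huffman tree construction:
Step 1: Merge F(8) + I(19) = 27
Step 2: Merge C(24) + B(26) = 50
Step 3: Merge (F+I)(27) + J(28) = 55
Step 4: Merge E(30) + (C+B)(50) = 80
Step 5: Merge ((F+I)+J)(55) + (E+(C+B))(80) = 135
Read each symbol's code off the tree from the root (left child = 0, right child = 1).

Codes:
  I: 001 (length 3)
  J: 01 (length 2)
  E: 10 (length 2)
  B: 111 (length 3)
  C: 110 (length 3)
  F: 000 (length 3)
Average code length: 347/135 = 2.5704 bits/symbol


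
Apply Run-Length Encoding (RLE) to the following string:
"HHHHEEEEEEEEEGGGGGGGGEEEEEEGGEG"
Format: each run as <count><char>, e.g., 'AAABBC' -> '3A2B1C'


Scanning runs left to right:
  i=0: run of 'H' x 4 -> '4H'
  i=4: run of 'E' x 9 -> '9E'
  i=13: run of 'G' x 8 -> '8G'
  i=21: run of 'E' x 6 -> '6E'
  i=27: run of 'G' x 2 -> '2G'
  i=29: run of 'E' x 1 -> '1E'
  i=30: run of 'G' x 1 -> '1G'

RLE = 4H9E8G6E2G1E1G


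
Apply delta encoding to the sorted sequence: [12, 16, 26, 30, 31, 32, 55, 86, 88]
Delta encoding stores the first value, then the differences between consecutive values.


First value: 12
Deltas:
  16 - 12 = 4
  26 - 16 = 10
  30 - 26 = 4
  31 - 30 = 1
  32 - 31 = 1
  55 - 32 = 23
  86 - 55 = 31
  88 - 86 = 2


Delta encoded: [12, 4, 10, 4, 1, 1, 23, 31, 2]


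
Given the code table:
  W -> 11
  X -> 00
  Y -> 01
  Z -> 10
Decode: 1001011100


Decoding:
10 -> Z
01 -> Y
01 -> Y
11 -> W
00 -> X


Result: ZYYWX


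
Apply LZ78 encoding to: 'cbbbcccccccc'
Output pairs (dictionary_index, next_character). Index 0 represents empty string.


LZ78 encoding steps:
Dictionary: {0: ''}
Step 1: w='' (idx 0), next='c' -> output (0, 'c'), add 'c' as idx 1
Step 2: w='' (idx 0), next='b' -> output (0, 'b'), add 'b' as idx 2
Step 3: w='b' (idx 2), next='b' -> output (2, 'b'), add 'bb' as idx 3
Step 4: w='c' (idx 1), next='c' -> output (1, 'c'), add 'cc' as idx 4
Step 5: w='cc' (idx 4), next='c' -> output (4, 'c'), add 'ccc' as idx 5
Step 6: w='ccc' (idx 5), end of input -> output (5, '')


Encoded: [(0, 'c'), (0, 'b'), (2, 'b'), (1, 'c'), (4, 'c'), (5, '')]


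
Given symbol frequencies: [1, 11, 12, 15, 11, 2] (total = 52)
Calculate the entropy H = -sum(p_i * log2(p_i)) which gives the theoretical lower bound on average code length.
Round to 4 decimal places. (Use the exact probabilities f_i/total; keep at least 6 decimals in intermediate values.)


Per-symbol terms -p_i * log2(p_i) with p_i = f_i/52:
  p = 1/52 = 0.019231: log2(p) = -5.700440, -p*log2(p) = 0.109624
  p = 11/52 = 0.211538: log2(p) = -2.241008, -p*log2(p) = 0.474059
  p = 12/52 = 0.230769: log2(p) = -2.115477, -p*log2(p) = 0.488187
  p = 15/52 = 0.288462: log2(p) = -1.793549, -p*log2(p) = 0.517370
  p = 11/52 = 0.211538: log2(p) = -2.241008, -p*log2(p) = 0.474059
  p = 2/52 = 0.038462: log2(p) = -4.700440, -p*log2(p) = 0.180786
H = 0.109624 + 0.474059 + 0.488187 + 0.517370 + 0.474059 + 0.180786 = 2.244085

H = 2.2441 bits/symbol


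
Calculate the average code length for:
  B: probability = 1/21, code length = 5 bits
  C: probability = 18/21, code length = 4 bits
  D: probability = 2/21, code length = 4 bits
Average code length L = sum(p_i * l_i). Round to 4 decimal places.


Weighted contributions p_i * l_i:
  B: (1/21) * 5 = 5/21
  C: (18/21) * 4 = 72/21
  D: (2/21) * 4 = 8/21
Sum = (5 + 72 + 8)/21 = 85/21

L = 85/21 = 4.0476 bits/symbol


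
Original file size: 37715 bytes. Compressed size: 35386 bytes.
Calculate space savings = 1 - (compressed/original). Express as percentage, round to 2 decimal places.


ratio = compressed/original = 35386/37715 = 0.938247
savings = 1 - ratio = 1 - 0.938247 = 0.061753
as a percentage: 0.061753 * 100 = 6.18%

Space savings = 1 - 35386/37715 = 6.18%


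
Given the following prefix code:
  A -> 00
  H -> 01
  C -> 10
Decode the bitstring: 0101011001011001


Decoding step by step:
Bits 01 -> H
Bits 01 -> H
Bits 01 -> H
Bits 10 -> C
Bits 01 -> H
Bits 01 -> H
Bits 10 -> C
Bits 01 -> H


Decoded message: HHHCHHCH


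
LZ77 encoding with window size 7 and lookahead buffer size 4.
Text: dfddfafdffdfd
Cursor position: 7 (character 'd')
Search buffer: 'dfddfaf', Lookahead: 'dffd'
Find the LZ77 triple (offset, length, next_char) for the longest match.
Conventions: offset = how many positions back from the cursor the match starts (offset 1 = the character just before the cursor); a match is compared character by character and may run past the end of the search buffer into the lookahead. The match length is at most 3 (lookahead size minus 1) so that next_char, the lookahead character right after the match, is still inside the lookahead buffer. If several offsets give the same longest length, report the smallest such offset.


Try each offset into the search buffer:
  offset=1 (pos 6, char 'f'): match length 0
  offset=2 (pos 5, char 'a'): match length 0
  offset=3 (pos 4, char 'f'): match length 0
  offset=4 (pos 3, char 'd'): match length 2
  offset=5 (pos 2, char 'd'): match length 1
  offset=6 (pos 1, char 'f'): match length 0
  offset=7 (pos 0, char 'd'): match length 2
Longest match has length 2, found at offsets 4, 7; take the smallest, offset 4.
next_char = character at position 7 + 2 = 9 -> 'f'

Best match: offset=4, length=2 (matching 'df' starting at position 3)
LZ77 triple: (4, 2, 'f')


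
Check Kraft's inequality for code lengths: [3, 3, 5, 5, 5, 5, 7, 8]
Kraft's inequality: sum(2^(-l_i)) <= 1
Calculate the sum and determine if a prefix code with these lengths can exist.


Sum = 2^(-3) + 2^(-3) + 2^(-5) + 2^(-5) + 2^(-5) + 2^(-5) + 2^(-7) + 2^(-8)
    = 0.125 + 0.125 + 0.03125 + 0.03125 + 0.03125 + 0.03125 + 0.0078125 + 0.00390625
    = 99/256 = 0.38671875
Since 0.38671875 <= 1, Kraft's inequality IS satisfied.
A prefix code with these lengths CAN exist.

Kraft sum = 0.38671875. Satisfied.


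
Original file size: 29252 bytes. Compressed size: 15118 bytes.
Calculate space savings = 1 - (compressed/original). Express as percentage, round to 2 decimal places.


ratio = compressed/original = 15118/29252 = 0.516819
savings = 1 - ratio = 1 - 0.516819 = 0.483181
as a percentage: 0.483181 * 100 = 48.32%

Space savings = 1 - 15118/29252 = 48.32%


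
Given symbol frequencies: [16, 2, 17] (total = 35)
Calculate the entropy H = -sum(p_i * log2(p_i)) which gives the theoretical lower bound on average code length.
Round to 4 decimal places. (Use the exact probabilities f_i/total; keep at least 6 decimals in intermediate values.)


Per-symbol terms -p_i * log2(p_i) with p_i = f_i/35:
  p = 16/35 = 0.457143: log2(p) = -1.129283, -p*log2(p) = 0.516244
  p = 2/35 = 0.057143: log2(p) = -4.129283, -p*log2(p) = 0.235959
  p = 17/35 = 0.485714: log2(p) = -1.041820, -p*log2(p) = 0.506027
H = 0.516244 + 0.235959 + 0.506027 = 1.258230

H = 1.2582 bits/symbol


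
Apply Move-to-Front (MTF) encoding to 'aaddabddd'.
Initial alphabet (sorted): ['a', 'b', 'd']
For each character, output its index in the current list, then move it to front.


MTF encoding:
'a': index 0 in ['a', 'b', 'd'] -> ['a', 'b', 'd']
'a': index 0 in ['a', 'b', 'd'] -> ['a', 'b', 'd']
'd': index 2 in ['a', 'b', 'd'] -> ['d', 'a', 'b']
'd': index 0 in ['d', 'a', 'b'] -> ['d', 'a', 'b']
'a': index 1 in ['d', 'a', 'b'] -> ['a', 'd', 'b']
'b': index 2 in ['a', 'd', 'b'] -> ['b', 'a', 'd']
'd': index 2 in ['b', 'a', 'd'] -> ['d', 'b', 'a']
'd': index 0 in ['d', 'b', 'a'] -> ['d', 'b', 'a']
'd': index 0 in ['d', 'b', 'a'] -> ['d', 'b', 'a']


Output: [0, 0, 2, 0, 1, 2, 2, 0, 0]


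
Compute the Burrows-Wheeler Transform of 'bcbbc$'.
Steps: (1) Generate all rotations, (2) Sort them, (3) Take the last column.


Rotations (sorted):
  0: $bcbbc -> last char: c
  1: bbc$bc -> last char: c
  2: bc$bcb -> last char: b
  3: bcbbc$ -> last char: $
  4: c$bcbb -> last char: b
  5: cbbc$b -> last char: b


BWT = ccb$bb


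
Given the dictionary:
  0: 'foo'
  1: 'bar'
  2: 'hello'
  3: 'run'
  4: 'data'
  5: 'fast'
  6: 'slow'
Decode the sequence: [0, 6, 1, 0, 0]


Look up each index in the dictionary:
  0 -> 'foo'
  6 -> 'slow'
  1 -> 'bar'
  0 -> 'foo'
  0 -> 'foo'

Decoded: "foo slow bar foo foo"


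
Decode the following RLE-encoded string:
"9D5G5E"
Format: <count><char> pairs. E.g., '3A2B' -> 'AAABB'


Expanding each <count><char> pair:
  9D -> 'DDDDDDDDD'
  5G -> 'GGGGG'
  5E -> 'EEEEE'

Decoded = DDDDDDDDDGGGGGEEEEE


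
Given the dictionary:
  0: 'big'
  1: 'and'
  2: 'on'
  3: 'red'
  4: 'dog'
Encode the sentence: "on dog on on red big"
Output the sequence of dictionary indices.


Look up each word in the dictionary:
  'on' -> 2
  'dog' -> 4
  'on' -> 2
  'on' -> 2
  'red' -> 3
  'big' -> 0

Encoded: [2, 4, 2, 2, 3, 0]


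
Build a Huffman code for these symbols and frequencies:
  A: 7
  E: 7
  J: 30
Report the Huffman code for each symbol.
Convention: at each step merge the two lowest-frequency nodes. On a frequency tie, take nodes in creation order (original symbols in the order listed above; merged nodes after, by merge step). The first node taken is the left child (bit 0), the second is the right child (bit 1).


Huffman tree construction:
Step 1: Merge A(7) + E(7) = 14
Step 2: Merge (A+E)(14) + J(30) = 44
Read each symbol's code off the tree from the root (left child = 0, right child = 1).

Codes:
  A: 00 (length 2)
  E: 01 (length 2)
  J: 1 (length 1)
Average code length: 58/44 = 1.3182 bits/symbol


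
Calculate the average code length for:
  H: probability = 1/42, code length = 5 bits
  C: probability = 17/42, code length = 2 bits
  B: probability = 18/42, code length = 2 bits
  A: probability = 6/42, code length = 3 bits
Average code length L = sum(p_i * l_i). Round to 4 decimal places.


Weighted contributions p_i * l_i:
  H: (1/42) * 5 = 5/42
  C: (17/42) * 2 = 34/42
  B: (18/42) * 2 = 36/42
  A: (6/42) * 3 = 18/42
Sum = (5 + 34 + 36 + 18)/42 = 93/42

L = 93/42 = 2.2143 bits/symbol


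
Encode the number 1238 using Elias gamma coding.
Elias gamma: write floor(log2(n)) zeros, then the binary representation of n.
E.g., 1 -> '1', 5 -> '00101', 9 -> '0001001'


num_bits = floor(log2(1238)) + 1 = 11
leading_zeros = num_bits - 1 = 10
binary(1238) = 10011010110

Elias gamma(1238) = '0000000000' + '10011010110' = 000000000010011010110 (21 bits)


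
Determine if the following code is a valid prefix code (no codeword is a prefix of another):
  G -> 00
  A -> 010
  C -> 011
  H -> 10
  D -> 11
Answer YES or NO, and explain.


Checking each pair (does one codeword prefix another?):
  G='00' vs A='010': no prefix
  G='00' vs C='011': no prefix
  G='00' vs H='10': no prefix
  G='00' vs D='11': no prefix
  A='010' vs G='00': no prefix
  A='010' vs C='011': no prefix
  A='010' vs H='10': no prefix
  A='010' vs D='11': no prefix
  C='011' vs G='00': no prefix
  C='011' vs A='010': no prefix
  C='011' vs H='10': no prefix
  C='011' vs D='11': no prefix
  H='10' vs G='00': no prefix
  H='10' vs A='010': no prefix
  H='10' vs C='011': no prefix
  H='10' vs D='11': no prefix
  D='11' vs G='00': no prefix
  D='11' vs A='010': no prefix
  D='11' vs C='011': no prefix
  D='11' vs H='10': no prefix
No violation found over all pairs.

YES -- this is a valid prefix code. No codeword is a prefix of any other codeword.


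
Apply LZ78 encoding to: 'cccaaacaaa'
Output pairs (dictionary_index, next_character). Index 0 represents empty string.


LZ78 encoding steps:
Dictionary: {0: ''}
Step 1: w='' (idx 0), next='c' -> output (0, 'c'), add 'c' as idx 1
Step 2: w='c' (idx 1), next='c' -> output (1, 'c'), add 'cc' as idx 2
Step 3: w='' (idx 0), next='a' -> output (0, 'a'), add 'a' as idx 3
Step 4: w='a' (idx 3), next='a' -> output (3, 'a'), add 'aa' as idx 4
Step 5: w='c' (idx 1), next='a' -> output (1, 'a'), add 'ca' as idx 5
Step 6: w='aa' (idx 4), end of input -> output (4, '')


Encoded: [(0, 'c'), (1, 'c'), (0, 'a'), (3, 'a'), (1, 'a'), (4, '')]


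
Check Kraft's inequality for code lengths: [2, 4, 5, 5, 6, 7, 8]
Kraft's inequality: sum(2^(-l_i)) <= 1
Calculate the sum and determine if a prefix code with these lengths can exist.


Sum = 2^(-2) + 2^(-4) + 2^(-5) + 2^(-5) + 2^(-6) + 2^(-7) + 2^(-8)
    = 0.25 + 0.0625 + 0.03125 + 0.03125 + 0.015625 + 0.0078125 + 0.00390625
    = 103/256 = 0.40234375
Since 0.40234375 <= 1, Kraft's inequality IS satisfied.
A prefix code with these lengths CAN exist.

Kraft sum = 0.40234375. Satisfied.


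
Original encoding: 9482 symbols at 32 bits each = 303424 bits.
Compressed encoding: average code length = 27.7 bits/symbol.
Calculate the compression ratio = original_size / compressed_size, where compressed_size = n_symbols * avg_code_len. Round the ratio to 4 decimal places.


original_size = n_symbols * orig_bits = 9482 * 32 = 303424 bits
compressed_size = n_symbols * avg_code_len = 9482 * 27.7 = 262651.4 bits
ratio = original_size / compressed_size = 303424 / 262651.4 = 1.1552

Compression ratio = 1.1552


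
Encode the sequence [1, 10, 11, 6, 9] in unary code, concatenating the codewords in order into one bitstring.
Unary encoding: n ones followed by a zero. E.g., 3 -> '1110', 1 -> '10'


Encode each number as n ones followed by a terminating 0:
  1 -> 10 (2 bits)
  10 -> 11111111110 (11 bits)
  11 -> 111111111110 (12 bits)
  6 -> 1111110 (7 bits)
  9 -> 1111111110 (10 bits)
Total length = 2 + 11 + 12 + 7 + 10 = 42 bits.

Unary([1, 10, 11, 6, 9]) = 101111111111011111111111011111101111111110 (42 bits)


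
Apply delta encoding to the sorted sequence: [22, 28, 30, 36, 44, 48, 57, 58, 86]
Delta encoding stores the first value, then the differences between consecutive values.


First value: 22
Deltas:
  28 - 22 = 6
  30 - 28 = 2
  36 - 30 = 6
  44 - 36 = 8
  48 - 44 = 4
  57 - 48 = 9
  58 - 57 = 1
  86 - 58 = 28


Delta encoded: [22, 6, 2, 6, 8, 4, 9, 1, 28]


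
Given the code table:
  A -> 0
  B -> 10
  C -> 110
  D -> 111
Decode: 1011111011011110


Decoding:
10 -> B
111 -> D
110 -> C
110 -> C
111 -> D
10 -> B


Result: BDCCDB


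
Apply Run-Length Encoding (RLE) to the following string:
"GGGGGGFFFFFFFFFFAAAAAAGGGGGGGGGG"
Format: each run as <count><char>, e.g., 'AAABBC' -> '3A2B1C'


Scanning runs left to right:
  i=0: run of 'G' x 6 -> '6G'
  i=6: run of 'F' x 10 -> '10F'
  i=16: run of 'A' x 6 -> '6A'
  i=22: run of 'G' x 10 -> '10G'

RLE = 6G10F6A10G


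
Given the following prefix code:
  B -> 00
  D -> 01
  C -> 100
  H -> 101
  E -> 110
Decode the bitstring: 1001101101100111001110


Decoding step by step:
Bits 100 -> C
Bits 110 -> E
Bits 110 -> E
Bits 110 -> E
Bits 01 -> D
Bits 110 -> E
Bits 01 -> D
Bits 110 -> E


Decoded message: CEEEDEDE


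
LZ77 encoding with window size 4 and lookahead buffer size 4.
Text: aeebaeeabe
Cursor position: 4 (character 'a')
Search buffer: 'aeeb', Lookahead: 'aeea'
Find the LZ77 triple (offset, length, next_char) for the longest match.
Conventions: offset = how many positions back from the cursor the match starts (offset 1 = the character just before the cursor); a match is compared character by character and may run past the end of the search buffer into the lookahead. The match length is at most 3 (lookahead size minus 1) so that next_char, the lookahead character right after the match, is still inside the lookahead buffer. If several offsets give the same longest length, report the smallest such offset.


Try each offset into the search buffer:
  offset=1 (pos 3, char 'b'): match length 0
  offset=2 (pos 2, char 'e'): match length 0
  offset=3 (pos 1, char 'e'): match length 0
  offset=4 (pos 0, char 'a'): match length 3
Longest match has length 3 at offset 4.
next_char = character at position 4 + 3 = 7 -> 'a'

Best match: offset=4, length=3 (matching 'aee' starting at position 0)
LZ77 triple: (4, 3, 'a')


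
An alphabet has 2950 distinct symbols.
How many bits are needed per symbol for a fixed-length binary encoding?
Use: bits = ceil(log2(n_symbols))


log2(2950) = 11.5265
Bracket: 2^11 = 2048 < 2950 <= 2^12 = 4096
So ceil(log2(2950)) = 12

bits = ceil(log2(2950)) = ceil(11.5265) = 12 bits


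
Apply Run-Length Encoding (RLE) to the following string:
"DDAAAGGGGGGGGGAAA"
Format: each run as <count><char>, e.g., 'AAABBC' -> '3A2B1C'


Scanning runs left to right:
  i=0: run of 'D' x 2 -> '2D'
  i=2: run of 'A' x 3 -> '3A'
  i=5: run of 'G' x 9 -> '9G'
  i=14: run of 'A' x 3 -> '3A'

RLE = 2D3A9G3A


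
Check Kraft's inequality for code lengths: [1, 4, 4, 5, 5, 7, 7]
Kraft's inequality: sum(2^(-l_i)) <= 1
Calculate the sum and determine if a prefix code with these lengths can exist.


Sum = 2^(-1) + 2^(-4) + 2^(-4) + 2^(-5) + 2^(-5) + 2^(-7) + 2^(-7)
    = 0.5 + 0.0625 + 0.0625 + 0.03125 + 0.03125 + 0.0078125 + 0.0078125
    = 90/128 = 0.703125
Since 0.703125 <= 1, Kraft's inequality IS satisfied.
A prefix code with these lengths CAN exist.

Kraft sum = 0.703125. Satisfied.


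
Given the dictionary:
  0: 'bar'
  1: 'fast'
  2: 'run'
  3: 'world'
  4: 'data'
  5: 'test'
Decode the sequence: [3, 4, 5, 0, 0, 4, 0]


Look up each index in the dictionary:
  3 -> 'world'
  4 -> 'data'
  5 -> 'test'
  0 -> 'bar'
  0 -> 'bar'
  4 -> 'data'
  0 -> 'bar'

Decoded: "world data test bar bar data bar"


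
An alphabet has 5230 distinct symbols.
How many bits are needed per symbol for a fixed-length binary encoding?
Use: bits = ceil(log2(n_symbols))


log2(5230) = 12.3526
Bracket: 2^12 = 4096 < 5230 <= 2^13 = 8192
So ceil(log2(5230)) = 13

bits = ceil(log2(5230)) = ceil(12.3526) = 13 bits


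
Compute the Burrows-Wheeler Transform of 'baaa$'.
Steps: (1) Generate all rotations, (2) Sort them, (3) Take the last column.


Rotations (sorted):
  0: $baaa -> last char: a
  1: a$baa -> last char: a
  2: aa$ba -> last char: a
  3: aaa$b -> last char: b
  4: baaa$ -> last char: $


BWT = aaab$


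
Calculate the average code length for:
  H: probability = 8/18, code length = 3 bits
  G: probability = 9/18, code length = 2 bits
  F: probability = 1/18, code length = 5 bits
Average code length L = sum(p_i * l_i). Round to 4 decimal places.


Weighted contributions p_i * l_i:
  H: (8/18) * 3 = 24/18
  G: (9/18) * 2 = 18/18
  F: (1/18) * 5 = 5/18
Sum = (24 + 18 + 5)/18 = 47/18

L = 47/18 = 2.6111 bits/symbol


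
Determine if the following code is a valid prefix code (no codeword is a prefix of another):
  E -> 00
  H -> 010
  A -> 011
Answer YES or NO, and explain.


Checking each pair (does one codeword prefix another?):
  E='00' vs H='010': no prefix
  E='00' vs A='011': no prefix
  H='010' vs E='00': no prefix
  H='010' vs A='011': no prefix
  A='011' vs E='00': no prefix
  A='011' vs H='010': no prefix
No violation found over all pairs.

YES -- this is a valid prefix code. No codeword is a prefix of any other codeword.


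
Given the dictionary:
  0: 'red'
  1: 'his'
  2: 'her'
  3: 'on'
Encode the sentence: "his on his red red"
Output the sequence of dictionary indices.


Look up each word in the dictionary:
  'his' -> 1
  'on' -> 3
  'his' -> 1
  'red' -> 0
  'red' -> 0

Encoded: [1, 3, 1, 0, 0]


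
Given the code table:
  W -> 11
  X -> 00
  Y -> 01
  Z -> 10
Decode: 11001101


Decoding:
11 -> W
00 -> X
11 -> W
01 -> Y


Result: WXWY


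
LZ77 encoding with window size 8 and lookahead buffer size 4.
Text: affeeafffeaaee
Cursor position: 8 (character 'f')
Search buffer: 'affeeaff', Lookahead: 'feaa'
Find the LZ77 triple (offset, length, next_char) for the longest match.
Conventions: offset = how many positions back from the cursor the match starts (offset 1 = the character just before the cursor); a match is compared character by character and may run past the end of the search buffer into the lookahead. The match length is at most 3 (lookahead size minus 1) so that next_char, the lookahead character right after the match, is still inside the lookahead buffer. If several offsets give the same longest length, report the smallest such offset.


Try each offset into the search buffer:
  offset=1 (pos 7, char 'f'): match length 1
  offset=2 (pos 6, char 'f'): match length 1
  offset=3 (pos 5, char 'a'): match length 0
  offset=4 (pos 4, char 'e'): match length 0
  offset=5 (pos 3, char 'e'): match length 0
  offset=6 (pos 2, char 'f'): match length 2
  offset=7 (pos 1, char 'f'): match length 1
  offset=8 (pos 0, char 'a'): match length 0
Longest match has length 2 at offset 6.
next_char = character at position 8 + 2 = 10 -> 'a'

Best match: offset=6, length=2 (matching 'fe' starting at position 2)
LZ77 triple: (6, 2, 'a')


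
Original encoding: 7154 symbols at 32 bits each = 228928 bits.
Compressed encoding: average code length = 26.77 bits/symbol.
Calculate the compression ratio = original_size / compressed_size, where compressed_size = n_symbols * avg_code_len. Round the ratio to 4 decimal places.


original_size = n_symbols * orig_bits = 7154 * 32 = 228928 bits
compressed_size = n_symbols * avg_code_len = 7154 * 26.77 = 191512.58 bits
ratio = original_size / compressed_size = 228928 / 191512.58 = 1.1954

Compression ratio = 1.1954


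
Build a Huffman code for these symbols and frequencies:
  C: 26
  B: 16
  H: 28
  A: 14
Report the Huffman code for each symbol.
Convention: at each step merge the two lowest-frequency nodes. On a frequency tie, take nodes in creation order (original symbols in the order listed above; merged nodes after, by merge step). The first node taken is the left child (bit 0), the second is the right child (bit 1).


Huffman tree construction:
Step 1: Merge A(14) + B(16) = 30
Step 2: Merge C(26) + H(28) = 54
Step 3: Merge (A+B)(30) + (C+H)(54) = 84
Read each symbol's code off the tree from the root (left child = 0, right child = 1).

Codes:
  C: 10 (length 2)
  B: 01 (length 2)
  H: 11 (length 2)
  A: 00 (length 2)
Average code length: 168/84 = 2.0000 bits/symbol


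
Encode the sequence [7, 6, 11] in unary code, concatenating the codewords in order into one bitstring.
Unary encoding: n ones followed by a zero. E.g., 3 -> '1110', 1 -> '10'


Encode each number as n ones followed by a terminating 0:
  7 -> 11111110 (8 bits)
  6 -> 1111110 (7 bits)
  11 -> 111111111110 (12 bits)
Total length = 8 + 7 + 12 = 27 bits.

Unary([7, 6, 11]) = 111111101111110111111111110 (27 bits)


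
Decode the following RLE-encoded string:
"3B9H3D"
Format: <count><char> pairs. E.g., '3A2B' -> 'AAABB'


Expanding each <count><char> pair:
  3B -> 'BBB'
  9H -> 'HHHHHHHHH'
  3D -> 'DDD'

Decoded = BBBHHHHHHHHHDDD


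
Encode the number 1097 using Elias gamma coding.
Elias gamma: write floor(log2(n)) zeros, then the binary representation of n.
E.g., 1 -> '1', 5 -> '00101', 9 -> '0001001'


num_bits = floor(log2(1097)) + 1 = 11
leading_zeros = num_bits - 1 = 10
binary(1097) = 10001001001

Elias gamma(1097) = '0000000000' + '10001001001' = 000000000010001001001 (21 bits)


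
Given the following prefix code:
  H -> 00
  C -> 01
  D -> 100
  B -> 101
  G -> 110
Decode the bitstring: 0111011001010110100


Decoding step by step:
Bits 01 -> C
Bits 110 -> G
Bits 110 -> G
Bits 01 -> C
Bits 01 -> C
Bits 01 -> C
Bits 101 -> B
Bits 00 -> H


Decoded message: CGGCCCBH


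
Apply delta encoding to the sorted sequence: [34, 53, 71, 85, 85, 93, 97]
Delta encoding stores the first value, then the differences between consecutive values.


First value: 34
Deltas:
  53 - 34 = 19
  71 - 53 = 18
  85 - 71 = 14
  85 - 85 = 0
  93 - 85 = 8
  97 - 93 = 4


Delta encoded: [34, 19, 18, 14, 0, 8, 4]


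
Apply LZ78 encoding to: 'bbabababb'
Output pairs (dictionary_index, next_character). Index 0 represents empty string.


LZ78 encoding steps:
Dictionary: {0: ''}
Step 1: w='' (idx 0), next='b' -> output (0, 'b'), add 'b' as idx 1
Step 2: w='b' (idx 1), next='a' -> output (1, 'a'), add 'ba' as idx 2
Step 3: w='ba' (idx 2), next='b' -> output (2, 'b'), add 'bab' as idx 3
Step 4: w='' (idx 0), next='a' -> output (0, 'a'), add 'a' as idx 4
Step 5: w='b' (idx 1), next='b' -> output (1, 'b'), add 'bb' as idx 5


Encoded: [(0, 'b'), (1, 'a'), (2, 'b'), (0, 'a'), (1, 'b')]


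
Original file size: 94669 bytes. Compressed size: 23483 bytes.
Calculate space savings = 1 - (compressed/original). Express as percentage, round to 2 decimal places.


ratio = compressed/original = 23483/94669 = 0.248054
savings = 1 - ratio = 1 - 0.248054 = 0.751946
as a percentage: 0.751946 * 100 = 75.19%

Space savings = 1 - 23483/94669 = 75.19%


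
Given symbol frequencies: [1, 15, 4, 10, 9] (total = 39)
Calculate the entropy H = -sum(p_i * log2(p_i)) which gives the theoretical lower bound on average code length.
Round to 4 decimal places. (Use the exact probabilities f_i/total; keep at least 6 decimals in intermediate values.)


Per-symbol terms -p_i * log2(p_i) with p_i = f_i/39:
  p = 1/39 = 0.025641: log2(p) = -5.285402, -p*log2(p) = 0.135523
  p = 15/39 = 0.384615: log2(p) = -1.378512, -p*log2(p) = 0.530197
  p = 4/39 = 0.102564: log2(p) = -3.285402, -p*log2(p) = 0.336964
  p = 10/39 = 0.256410: log2(p) = -1.963474, -p*log2(p) = 0.503455
  p = 9/39 = 0.230769: log2(p) = -2.115477, -p*log2(p) = 0.488187
H = 0.135523 + 0.530197 + 0.336964 + 0.503455 + 0.488187 = 1.994326

H = 1.9943 bits/symbol


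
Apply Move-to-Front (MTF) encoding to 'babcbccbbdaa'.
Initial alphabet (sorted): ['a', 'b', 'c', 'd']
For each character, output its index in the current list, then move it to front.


MTF encoding:
'b': index 1 in ['a', 'b', 'c', 'd'] -> ['b', 'a', 'c', 'd']
'a': index 1 in ['b', 'a', 'c', 'd'] -> ['a', 'b', 'c', 'd']
'b': index 1 in ['a', 'b', 'c', 'd'] -> ['b', 'a', 'c', 'd']
'c': index 2 in ['b', 'a', 'c', 'd'] -> ['c', 'b', 'a', 'd']
'b': index 1 in ['c', 'b', 'a', 'd'] -> ['b', 'c', 'a', 'd']
'c': index 1 in ['b', 'c', 'a', 'd'] -> ['c', 'b', 'a', 'd']
'c': index 0 in ['c', 'b', 'a', 'd'] -> ['c', 'b', 'a', 'd']
'b': index 1 in ['c', 'b', 'a', 'd'] -> ['b', 'c', 'a', 'd']
'b': index 0 in ['b', 'c', 'a', 'd'] -> ['b', 'c', 'a', 'd']
'd': index 3 in ['b', 'c', 'a', 'd'] -> ['d', 'b', 'c', 'a']
'a': index 3 in ['d', 'b', 'c', 'a'] -> ['a', 'd', 'b', 'c']
'a': index 0 in ['a', 'd', 'b', 'c'] -> ['a', 'd', 'b', 'c']


Output: [1, 1, 1, 2, 1, 1, 0, 1, 0, 3, 3, 0]
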